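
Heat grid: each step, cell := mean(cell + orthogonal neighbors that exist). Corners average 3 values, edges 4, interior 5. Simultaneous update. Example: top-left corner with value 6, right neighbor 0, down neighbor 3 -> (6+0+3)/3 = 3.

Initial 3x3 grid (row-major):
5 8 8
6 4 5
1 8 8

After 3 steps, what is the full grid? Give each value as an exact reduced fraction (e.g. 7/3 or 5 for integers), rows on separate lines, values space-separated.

Answer: 12497/2160 86629/14400 2347/360
9563/1800 35873/6000 29843/4800
3839/720 26843/4800 2237/360

Derivation:
After step 1:
  19/3 25/4 7
  4 31/5 25/4
  5 21/4 7
After step 2:
  199/36 1547/240 13/2
  323/60 559/100 529/80
  19/4 469/80 37/6
After step 3:
  12497/2160 86629/14400 2347/360
  9563/1800 35873/6000 29843/4800
  3839/720 26843/4800 2237/360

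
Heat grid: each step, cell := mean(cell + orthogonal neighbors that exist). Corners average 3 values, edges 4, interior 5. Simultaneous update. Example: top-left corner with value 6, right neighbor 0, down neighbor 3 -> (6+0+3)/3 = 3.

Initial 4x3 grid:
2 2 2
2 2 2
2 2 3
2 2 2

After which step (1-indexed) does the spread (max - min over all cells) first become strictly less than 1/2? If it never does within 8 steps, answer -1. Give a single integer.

Step 1: max=7/3, min=2, spread=1/3
  -> spread < 1/2 first at step 1
Step 2: max=271/120, min=2, spread=31/120
Step 3: max=2371/1080, min=2, spread=211/1080
Step 4: max=232897/108000, min=3647/1800, spread=14077/108000
Step 5: max=2084407/972000, min=219683/108000, spread=5363/48600
Step 6: max=62060809/29160000, min=122869/60000, spread=93859/1166400
Step 7: max=3709474481/1749600000, min=199736467/97200000, spread=4568723/69984000
Step 8: max=221732435629/104976000000, min=6013618889/2916000000, spread=8387449/167961600

Answer: 1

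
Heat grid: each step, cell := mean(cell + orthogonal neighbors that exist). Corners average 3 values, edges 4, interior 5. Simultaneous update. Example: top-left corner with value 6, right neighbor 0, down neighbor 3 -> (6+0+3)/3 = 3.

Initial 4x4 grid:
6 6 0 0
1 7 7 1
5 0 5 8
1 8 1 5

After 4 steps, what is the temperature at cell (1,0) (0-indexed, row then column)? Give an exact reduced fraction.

Step 1: cell (1,0) = 19/4
Step 2: cell (1,0) = 451/120
Step 3: cell (1,0) = 1907/450
Step 4: cell (1,0) = 4309/1080
Full grid after step 4:
  134971/32400 16909/4320 387289/108000 214109/64800
  4309/1080 366427/90000 680027/180000 788453/216000
  53113/13500 702247/180000 186751/45000 35077/8640
  237889/64800 863683/216000 35731/8640 35099/8100

Answer: 4309/1080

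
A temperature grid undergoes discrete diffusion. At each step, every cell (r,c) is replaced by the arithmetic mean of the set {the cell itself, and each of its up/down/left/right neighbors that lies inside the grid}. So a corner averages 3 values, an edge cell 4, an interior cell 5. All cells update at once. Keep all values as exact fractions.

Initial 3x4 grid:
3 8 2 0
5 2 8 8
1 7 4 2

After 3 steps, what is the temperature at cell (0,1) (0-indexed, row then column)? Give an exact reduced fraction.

Answer: 30773/7200

Derivation:
Step 1: cell (0,1) = 15/4
Step 2: cell (0,1) = 235/48
Step 3: cell (0,1) = 30773/7200
Full grid after step 3:
  121/27 30773/7200 32603/7200 9023/2160
  58451/14400 28129/6000 4429/1000 10951/2400
  929/216 30623/7200 34453/7200 9853/2160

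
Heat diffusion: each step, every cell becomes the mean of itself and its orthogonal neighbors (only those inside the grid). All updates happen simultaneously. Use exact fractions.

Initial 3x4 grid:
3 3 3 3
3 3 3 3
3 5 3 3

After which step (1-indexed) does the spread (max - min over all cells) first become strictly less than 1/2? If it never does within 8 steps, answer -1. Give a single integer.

Step 1: max=11/3, min=3, spread=2/3
Step 2: max=211/60, min=3, spread=31/60
Step 3: max=1831/540, min=3, spread=211/540
  -> spread < 1/2 first at step 3
Step 4: max=178897/54000, min=2747/900, spread=14077/54000
Step 5: max=1598407/486000, min=165683/54000, spread=5363/24300
Step 6: max=47480809/14580000, min=92869/30000, spread=93859/583200
Step 7: max=2834674481/874800000, min=151136467/48600000, spread=4568723/34992000
Step 8: max=169244435629/52488000000, min=4555618889/1458000000, spread=8387449/83980800

Answer: 3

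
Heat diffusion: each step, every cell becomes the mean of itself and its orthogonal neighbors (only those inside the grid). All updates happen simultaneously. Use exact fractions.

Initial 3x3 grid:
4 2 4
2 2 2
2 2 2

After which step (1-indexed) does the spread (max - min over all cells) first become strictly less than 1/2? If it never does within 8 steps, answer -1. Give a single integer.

Answer: 3

Derivation:
Step 1: max=3, min=2, spread=1
Step 2: max=49/18, min=2, spread=13/18
Step 3: max=1877/720, min=155/72, spread=109/240
  -> spread < 1/2 first at step 3
Step 4: max=32549/12960, min=3961/1800, spread=20149/64800
Step 5: max=6413933/2592000, min=586891/259200, spread=545023/2592000
Step 6: max=378423751/155520000, min=7411237/3240000, spread=36295/248832
Step 7: max=22547570597/9331200000, min=1799335831/777600000, spread=305773/2985984
Step 8: max=1343058670159/559872000000, min=18094575497/7776000000, spread=2575951/35831808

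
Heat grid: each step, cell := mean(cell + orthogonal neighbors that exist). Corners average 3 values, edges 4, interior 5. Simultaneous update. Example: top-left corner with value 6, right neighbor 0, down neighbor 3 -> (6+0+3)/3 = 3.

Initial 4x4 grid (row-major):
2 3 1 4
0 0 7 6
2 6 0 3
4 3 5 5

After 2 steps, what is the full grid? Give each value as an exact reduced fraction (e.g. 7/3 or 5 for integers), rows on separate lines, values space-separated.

Answer: 25/18 607/240 703/240 149/36
133/60 107/50 379/100 449/120
23/10 171/50 319/100 511/120
7/2 259/80 977/240 133/36

Derivation:
After step 1:
  5/3 3/2 15/4 11/3
  1 16/5 14/5 5
  3 11/5 21/5 7/2
  3 9/2 13/4 13/3
After step 2:
  25/18 607/240 703/240 149/36
  133/60 107/50 379/100 449/120
  23/10 171/50 319/100 511/120
  7/2 259/80 977/240 133/36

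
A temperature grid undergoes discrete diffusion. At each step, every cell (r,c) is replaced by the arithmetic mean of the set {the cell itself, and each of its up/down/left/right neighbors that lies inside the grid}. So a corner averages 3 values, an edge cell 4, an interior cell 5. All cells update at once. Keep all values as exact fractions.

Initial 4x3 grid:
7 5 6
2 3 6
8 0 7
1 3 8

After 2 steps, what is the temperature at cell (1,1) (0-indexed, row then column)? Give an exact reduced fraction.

Answer: 463/100

Derivation:
Step 1: cell (1,1) = 16/5
Step 2: cell (1,1) = 463/100
Full grid after step 2:
  179/36 1127/240 197/36
  937/240 463/100 1177/240
  319/80 92/25 419/80
  13/4 43/10 19/4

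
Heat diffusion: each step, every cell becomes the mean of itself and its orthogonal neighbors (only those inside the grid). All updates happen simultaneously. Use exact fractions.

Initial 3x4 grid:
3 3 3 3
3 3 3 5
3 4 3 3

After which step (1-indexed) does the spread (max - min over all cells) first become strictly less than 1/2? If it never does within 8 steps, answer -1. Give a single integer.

Answer: 3

Derivation:
Step 1: max=11/3, min=3, spread=2/3
Step 2: max=427/120, min=3, spread=67/120
Step 3: max=469/135, min=551/180, spread=223/540
  -> spread < 1/2 first at step 3
Step 4: max=221281/64800, min=16753/5400, spread=4049/12960
Step 5: max=13186409/3888000, min=338129/108000, spread=202753/777600
Step 6: max=784693351/233280000, min=30688999/9720000, spread=385259/1866240
Step 7: max=46828559909/13996800000, min=1852185091/583200000, spread=95044709/559872000
Step 8: max=2796000336031/839808000000, min=12411315341/3888000000, spread=921249779/6718464000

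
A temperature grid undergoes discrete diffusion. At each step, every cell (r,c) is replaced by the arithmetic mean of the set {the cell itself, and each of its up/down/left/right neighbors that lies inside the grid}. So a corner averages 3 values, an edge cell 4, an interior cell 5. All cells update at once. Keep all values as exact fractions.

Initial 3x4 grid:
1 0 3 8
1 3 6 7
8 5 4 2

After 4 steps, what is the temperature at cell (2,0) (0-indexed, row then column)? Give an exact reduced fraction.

Step 1: cell (2,0) = 14/3
Step 2: cell (2,0) = 155/36
Step 3: cell (2,0) = 823/216
Step 4: cell (2,0) = 480077/129600
Full grid after step 4:
  369227/129600 349601/108000 146677/36000 66553/14400
  2775503/864000 1305667/360000 1533517/360000 4099793/864000
  480077/129600 860077/216000 961937/216000 614527/129600

Answer: 480077/129600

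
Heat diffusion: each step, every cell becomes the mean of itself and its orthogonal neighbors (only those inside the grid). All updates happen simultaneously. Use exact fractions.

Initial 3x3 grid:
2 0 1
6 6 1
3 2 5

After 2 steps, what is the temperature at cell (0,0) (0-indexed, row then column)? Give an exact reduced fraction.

Step 1: cell (0,0) = 8/3
Step 2: cell (0,0) = 55/18
Full grid after step 2:
  55/18 103/48 37/18
  163/48 67/20 115/48
  143/36 10/3 119/36

Answer: 55/18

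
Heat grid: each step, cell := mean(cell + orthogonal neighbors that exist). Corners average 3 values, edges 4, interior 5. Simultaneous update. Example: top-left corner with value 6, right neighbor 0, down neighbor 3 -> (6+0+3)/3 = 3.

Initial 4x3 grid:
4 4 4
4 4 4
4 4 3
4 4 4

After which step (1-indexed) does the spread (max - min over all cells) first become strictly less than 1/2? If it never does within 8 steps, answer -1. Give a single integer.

Answer: 1

Derivation:
Step 1: max=4, min=11/3, spread=1/3
  -> spread < 1/2 first at step 1
Step 2: max=4, min=449/120, spread=31/120
Step 3: max=4, min=4109/1080, spread=211/1080
Step 4: max=7153/1800, min=415103/108000, spread=14077/108000
Step 5: max=428317/108000, min=3747593/972000, spread=5363/48600
Step 6: max=237131/60000, min=112899191/29160000, spread=93859/1166400
Step 7: max=383463533/97200000, min=6788125519/1749600000, spread=4568723/69984000
Step 8: max=11482381111/2916000000, min=408123564371/104976000000, spread=8387449/167961600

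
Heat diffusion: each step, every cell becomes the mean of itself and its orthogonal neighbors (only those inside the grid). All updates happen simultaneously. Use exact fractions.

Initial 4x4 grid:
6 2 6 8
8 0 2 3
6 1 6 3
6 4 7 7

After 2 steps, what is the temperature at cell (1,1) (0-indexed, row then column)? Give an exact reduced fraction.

Answer: 179/50

Derivation:
Step 1: cell (1,1) = 13/5
Step 2: cell (1,1) = 179/50
Full grid after step 2:
  83/18 239/60 64/15 85/18
  1091/240 179/50 183/50 1069/240
  1139/240 391/100 427/100 1093/240
  181/36 577/120 599/120 197/36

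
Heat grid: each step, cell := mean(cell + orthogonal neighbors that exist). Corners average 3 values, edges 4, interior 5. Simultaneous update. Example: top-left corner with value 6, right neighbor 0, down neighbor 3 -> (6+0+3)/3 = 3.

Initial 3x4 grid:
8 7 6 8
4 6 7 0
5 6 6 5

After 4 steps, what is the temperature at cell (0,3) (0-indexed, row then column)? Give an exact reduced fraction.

Step 1: cell (0,3) = 14/3
Step 2: cell (0,3) = 50/9
Step 3: cell (0,3) = 2303/432
Step 4: cell (0,3) = 71153/12960
Full grid after step 4:
  156947/25920 261079/43200 246539/43200 71153/12960
  1020301/172800 415799/72000 50173/9000 225019/43200
  49069/8640 26981/4800 228989/43200 66683/12960

Answer: 71153/12960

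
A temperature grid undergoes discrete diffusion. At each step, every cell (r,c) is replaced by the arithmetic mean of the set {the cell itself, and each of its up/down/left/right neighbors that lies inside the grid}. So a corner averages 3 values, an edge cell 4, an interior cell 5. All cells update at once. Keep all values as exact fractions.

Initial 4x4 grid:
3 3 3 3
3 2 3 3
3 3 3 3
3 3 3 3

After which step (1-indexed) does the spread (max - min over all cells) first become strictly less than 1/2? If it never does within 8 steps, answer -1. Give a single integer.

Answer: 1

Derivation:
Step 1: max=3, min=11/4, spread=1/4
  -> spread < 1/2 first at step 1
Step 2: max=3, min=139/50, spread=11/50
Step 3: max=3, min=6833/2400, spread=367/2400
Step 4: max=1787/600, min=30829/10800, spread=1337/10800
Step 5: max=53531/18000, min=930331/324000, spread=33227/324000
Step 6: max=319951/108000, min=27945673/9720000, spread=849917/9720000
Step 7: max=4791467/1620000, min=841085653/291600000, spread=21378407/291600000
Step 8: max=1434311657/486000000, min=25277537629/8748000000, spread=540072197/8748000000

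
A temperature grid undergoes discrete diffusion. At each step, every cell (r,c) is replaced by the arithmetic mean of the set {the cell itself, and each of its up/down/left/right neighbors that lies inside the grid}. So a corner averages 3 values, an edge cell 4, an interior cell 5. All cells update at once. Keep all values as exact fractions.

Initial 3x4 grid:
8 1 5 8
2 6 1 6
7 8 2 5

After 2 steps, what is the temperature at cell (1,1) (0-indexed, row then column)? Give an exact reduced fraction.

Answer: 241/50

Derivation:
Step 1: cell (1,1) = 18/5
Step 2: cell (1,1) = 241/50
Full grid after step 2:
  173/36 961/240 229/48 181/36
  1121/240 241/50 407/100 59/12
  103/18 1141/240 217/48 40/9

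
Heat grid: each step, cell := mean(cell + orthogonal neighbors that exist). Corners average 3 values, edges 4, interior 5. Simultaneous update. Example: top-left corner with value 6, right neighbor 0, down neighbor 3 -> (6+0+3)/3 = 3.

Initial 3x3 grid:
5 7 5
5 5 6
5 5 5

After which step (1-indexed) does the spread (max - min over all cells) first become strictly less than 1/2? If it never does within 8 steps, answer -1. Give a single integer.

Step 1: max=6, min=5, spread=1
Step 2: max=683/120, min=5, spread=83/120
Step 3: max=4037/720, min=4657/900, spread=173/400
  -> spread < 1/2 first at step 3
Step 4: max=237439/43200, min=9361/1800, spread=511/1728
Step 5: max=14189933/2592000, min=126401/24000, spread=4309/20736
Step 6: max=844983751/155520000, min=17131237/3240000, spread=36295/248832
Step 7: max=50541170597/9331200000, min=4132135831/777600000, spread=305773/2985984
Step 8: max=3022674670159/559872000000, min=41422575497/7776000000, spread=2575951/35831808

Answer: 3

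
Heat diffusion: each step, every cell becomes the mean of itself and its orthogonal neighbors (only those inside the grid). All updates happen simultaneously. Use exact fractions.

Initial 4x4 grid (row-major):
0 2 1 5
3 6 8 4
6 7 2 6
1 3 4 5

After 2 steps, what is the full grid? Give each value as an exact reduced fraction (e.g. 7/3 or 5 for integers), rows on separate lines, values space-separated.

After step 1:
  5/3 9/4 4 10/3
  15/4 26/5 21/5 23/4
  17/4 24/5 27/5 17/4
  10/3 15/4 7/2 5
After step 2:
  23/9 787/240 827/240 157/36
  223/60 101/25 491/100 263/60
  121/30 117/25 443/100 51/10
  34/9 923/240 353/80 17/4

Answer: 23/9 787/240 827/240 157/36
223/60 101/25 491/100 263/60
121/30 117/25 443/100 51/10
34/9 923/240 353/80 17/4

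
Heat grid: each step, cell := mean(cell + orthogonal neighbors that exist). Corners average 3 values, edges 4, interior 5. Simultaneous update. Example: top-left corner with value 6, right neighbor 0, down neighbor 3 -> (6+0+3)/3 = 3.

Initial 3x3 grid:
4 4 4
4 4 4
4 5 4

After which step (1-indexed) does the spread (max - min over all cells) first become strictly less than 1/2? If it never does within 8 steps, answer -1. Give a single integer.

Step 1: max=13/3, min=4, spread=1/3
  -> spread < 1/2 first at step 1
Step 2: max=1027/240, min=4, spread=67/240
Step 3: max=9077/2160, min=807/200, spread=1807/10800
Step 4: max=3613963/864000, min=21961/5400, spread=33401/288000
Step 5: max=32333933/7776000, min=2203391/540000, spread=3025513/38880000
Step 6: max=12906526867/3110400000, min=117955949/28800000, spread=53531/995328
Step 7: max=772528925849/186624000000, min=31895116051/7776000000, spread=450953/11943936
Step 8: max=46298663560603/11197440000000, min=3833488610519/933120000000, spread=3799043/143327232

Answer: 1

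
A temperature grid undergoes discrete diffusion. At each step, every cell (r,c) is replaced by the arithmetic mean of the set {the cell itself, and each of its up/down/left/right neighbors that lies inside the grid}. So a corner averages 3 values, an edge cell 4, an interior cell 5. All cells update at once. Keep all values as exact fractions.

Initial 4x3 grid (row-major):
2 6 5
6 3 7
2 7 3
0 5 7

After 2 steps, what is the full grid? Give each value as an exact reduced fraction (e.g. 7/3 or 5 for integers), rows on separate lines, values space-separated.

After step 1:
  14/3 4 6
  13/4 29/5 9/2
  15/4 4 6
  7/3 19/4 5
After step 2:
  143/36 307/60 29/6
  131/30 431/100 223/40
  10/3 243/50 39/8
  65/18 193/48 21/4

Answer: 143/36 307/60 29/6
131/30 431/100 223/40
10/3 243/50 39/8
65/18 193/48 21/4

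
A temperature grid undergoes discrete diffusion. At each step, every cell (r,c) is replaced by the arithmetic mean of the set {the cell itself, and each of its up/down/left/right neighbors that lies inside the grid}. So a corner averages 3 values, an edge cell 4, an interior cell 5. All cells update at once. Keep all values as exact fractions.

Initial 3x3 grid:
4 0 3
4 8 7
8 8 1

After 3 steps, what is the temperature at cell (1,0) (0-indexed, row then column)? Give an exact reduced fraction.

Step 1: cell (1,0) = 6
Step 2: cell (1,0) = 311/60
Step 3: cell (1,0) = 4693/900
Full grid after step 3:
  9439/2160 20521/4800 4477/1080
  4693/900 9927/2000 69563/14400
  12529/2160 9157/1600 2891/540

Answer: 4693/900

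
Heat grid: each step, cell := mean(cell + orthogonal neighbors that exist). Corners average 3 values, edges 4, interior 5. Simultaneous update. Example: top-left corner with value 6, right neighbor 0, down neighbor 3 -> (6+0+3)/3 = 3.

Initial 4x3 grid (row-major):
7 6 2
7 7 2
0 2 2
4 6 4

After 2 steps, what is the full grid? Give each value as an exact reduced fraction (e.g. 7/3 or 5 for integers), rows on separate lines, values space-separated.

Answer: 209/36 203/40 145/36
599/120 111/25 833/240
457/120 359/100 263/80
127/36 221/60 7/2

Derivation:
After step 1:
  20/3 11/2 10/3
  21/4 24/5 13/4
  13/4 17/5 5/2
  10/3 4 4
After step 2:
  209/36 203/40 145/36
  599/120 111/25 833/240
  457/120 359/100 263/80
  127/36 221/60 7/2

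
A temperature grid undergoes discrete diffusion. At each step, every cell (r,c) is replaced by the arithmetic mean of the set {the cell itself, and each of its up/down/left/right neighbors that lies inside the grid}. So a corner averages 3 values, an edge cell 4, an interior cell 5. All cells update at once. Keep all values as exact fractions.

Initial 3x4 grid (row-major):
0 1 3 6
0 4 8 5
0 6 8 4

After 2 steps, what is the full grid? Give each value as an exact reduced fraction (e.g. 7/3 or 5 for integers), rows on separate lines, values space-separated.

After step 1:
  1/3 2 9/2 14/3
  1 19/5 28/5 23/4
  2 9/2 13/2 17/3
After step 2:
  10/9 319/120 503/120 179/36
  107/60 169/50 523/100 1301/240
  5/2 21/5 167/30 215/36

Answer: 10/9 319/120 503/120 179/36
107/60 169/50 523/100 1301/240
5/2 21/5 167/30 215/36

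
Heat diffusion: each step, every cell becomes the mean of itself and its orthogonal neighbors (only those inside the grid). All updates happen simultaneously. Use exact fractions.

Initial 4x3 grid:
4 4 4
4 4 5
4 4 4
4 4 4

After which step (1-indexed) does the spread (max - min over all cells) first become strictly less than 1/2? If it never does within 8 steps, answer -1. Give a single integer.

Step 1: max=13/3, min=4, spread=1/3
  -> spread < 1/2 first at step 1
Step 2: max=511/120, min=4, spread=31/120
Step 3: max=4531/1080, min=4, spread=211/1080
Step 4: max=448897/108000, min=7247/1800, spread=14077/108000
Step 5: max=4028407/972000, min=435683/108000, spread=5363/48600
Step 6: max=120380809/29160000, min=242869/60000, spread=93859/1166400
Step 7: max=7208674481/1749600000, min=394136467/97200000, spread=4568723/69984000
Step 8: max=431684435629/104976000000, min=11845618889/2916000000, spread=8387449/167961600

Answer: 1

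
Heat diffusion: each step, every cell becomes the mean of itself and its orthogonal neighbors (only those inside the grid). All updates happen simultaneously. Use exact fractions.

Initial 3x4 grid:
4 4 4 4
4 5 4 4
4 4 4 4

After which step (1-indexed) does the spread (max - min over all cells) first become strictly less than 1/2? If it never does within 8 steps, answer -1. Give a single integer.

Step 1: max=17/4, min=4, spread=1/4
  -> spread < 1/2 first at step 1
Step 2: max=423/100, min=4, spread=23/100
Step 3: max=20011/4800, min=1613/400, spread=131/960
Step 4: max=179351/43200, min=29191/7200, spread=841/8640
Step 5: max=71662051/17280000, min=5853373/1440000, spread=56863/691200
Step 6: max=643614341/155520000, min=52829543/12960000, spread=386393/6220800
Step 7: max=257225723131/62208000000, min=21156358813/5184000000, spread=26795339/497664000
Step 8: max=15413735714129/3732480000000, min=1271246149667/311040000000, spread=254051069/5971968000

Answer: 1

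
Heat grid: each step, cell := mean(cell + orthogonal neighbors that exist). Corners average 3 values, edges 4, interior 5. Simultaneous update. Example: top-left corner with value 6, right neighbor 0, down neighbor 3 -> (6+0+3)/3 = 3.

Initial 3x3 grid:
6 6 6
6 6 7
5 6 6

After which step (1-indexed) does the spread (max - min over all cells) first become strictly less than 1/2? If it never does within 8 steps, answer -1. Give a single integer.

Step 1: max=19/3, min=17/3, spread=2/3
Step 2: max=1507/240, min=103/18, spread=401/720
Step 3: max=13397/2160, min=6341/1080, spread=143/432
  -> spread < 1/2 first at step 3
Step 4: max=795079/129600, min=382477/64800, spread=1205/5184
Step 5: max=47546813/7776000, min=23138969/3888000, spread=10151/62208
Step 6: max=2839222111/466560000, min=1392886993/233280000, spread=85517/746496
Step 7: max=169955356517/27993600000, min=83852004821/13996800000, spread=720431/8957952
Step 8: max=10175293489399/1679616000000, min=5040230955637/839808000000, spread=6069221/107495424

Answer: 3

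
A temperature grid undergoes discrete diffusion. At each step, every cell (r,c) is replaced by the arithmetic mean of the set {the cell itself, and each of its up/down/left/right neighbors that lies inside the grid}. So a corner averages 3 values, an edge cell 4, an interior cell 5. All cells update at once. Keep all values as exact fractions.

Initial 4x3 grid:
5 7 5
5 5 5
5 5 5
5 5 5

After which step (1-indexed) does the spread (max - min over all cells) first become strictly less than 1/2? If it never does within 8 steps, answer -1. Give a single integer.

Step 1: max=17/3, min=5, spread=2/3
Step 2: max=667/120, min=5, spread=67/120
Step 3: max=5837/1080, min=5, spread=437/1080
  -> spread < 1/2 first at step 3
Step 4: max=2317531/432000, min=2509/500, spread=29951/86400
Step 5: max=20655821/3888000, min=17033/3375, spread=206761/777600
Step 6: max=8232195571/1555200000, min=13665671/2700000, spread=14430763/62208000
Step 7: max=491667741689/93312000000, min=1097652727/216000000, spread=139854109/746496000
Step 8: max=29416071890251/5598720000000, min=99051228977/19440000000, spread=7114543559/44789760000

Answer: 3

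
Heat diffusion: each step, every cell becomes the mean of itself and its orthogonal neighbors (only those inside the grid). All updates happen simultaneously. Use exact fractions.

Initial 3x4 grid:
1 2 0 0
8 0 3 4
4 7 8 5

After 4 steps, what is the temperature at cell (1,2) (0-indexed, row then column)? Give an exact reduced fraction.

Step 1: cell (1,2) = 3
Step 2: cell (1,2) = 17/5
Step 3: cell (1,2) = 647/200
Step 4: cell (1,2) = 10277/3000
Full grid after step 4:
  79663/25920 15571/5400 13781/5400 4253/1620
  219709/57600 84191/24000 10277/3000 47081/14400
  111863/25920 23621/5400 44687/10800 1642/405

Answer: 10277/3000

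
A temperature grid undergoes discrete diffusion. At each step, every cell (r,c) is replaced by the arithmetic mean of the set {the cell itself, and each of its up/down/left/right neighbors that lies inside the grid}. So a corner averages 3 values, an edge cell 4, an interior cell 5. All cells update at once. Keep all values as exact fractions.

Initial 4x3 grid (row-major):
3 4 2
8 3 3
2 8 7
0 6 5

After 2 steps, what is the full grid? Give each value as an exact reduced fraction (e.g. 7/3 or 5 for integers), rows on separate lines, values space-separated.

After step 1:
  5 3 3
  4 26/5 15/4
  9/2 26/5 23/4
  8/3 19/4 6
After step 2:
  4 81/20 13/4
  187/40 423/100 177/40
  491/120 127/25 207/40
  143/36 1117/240 11/2

Answer: 4 81/20 13/4
187/40 423/100 177/40
491/120 127/25 207/40
143/36 1117/240 11/2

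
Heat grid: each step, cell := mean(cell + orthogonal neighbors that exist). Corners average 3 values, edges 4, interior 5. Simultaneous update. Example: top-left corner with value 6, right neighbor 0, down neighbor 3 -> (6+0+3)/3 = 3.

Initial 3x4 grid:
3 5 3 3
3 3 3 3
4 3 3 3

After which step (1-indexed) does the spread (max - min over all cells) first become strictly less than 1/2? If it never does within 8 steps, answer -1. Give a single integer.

Answer: 3

Derivation:
Step 1: max=11/3, min=3, spread=2/3
Step 2: max=211/60, min=3, spread=31/60
Step 3: max=7489/2160, min=145/48, spread=241/540
  -> spread < 1/2 first at step 3
Step 4: max=440963/129600, min=22151/7200, spread=8449/25920
Step 5: max=26262757/7776000, min=669977/216000, spread=428717/1555200
Step 6: max=1561186943/466560000, min=20297819/6480000, spread=3989759/18662400
Step 7: max=93139228837/27993600000, min=612611273/194400000, spread=196928221/1119744000
Step 8: max=5558476854383/1679616000000, min=18481533191/5832000000, spread=1886362363/13436928000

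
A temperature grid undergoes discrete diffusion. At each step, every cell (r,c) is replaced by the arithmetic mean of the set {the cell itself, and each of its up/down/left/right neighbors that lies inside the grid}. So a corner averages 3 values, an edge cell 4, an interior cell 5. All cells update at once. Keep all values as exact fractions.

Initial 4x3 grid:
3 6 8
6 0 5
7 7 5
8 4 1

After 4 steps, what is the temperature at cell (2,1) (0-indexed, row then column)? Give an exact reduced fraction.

Step 1: cell (2,1) = 23/5
Step 2: cell (2,1) = 259/50
Step 3: cell (2,1) = 7243/1500
Step 4: cell (2,1) = 451577/90000
Full grid after step 4:
  209221/43200 4252367/864000 625363/129600
  182413/36000 1736833/360000 65483/13500
  558229/108000 451577/90000 15722/3375
  43363/8100 1071253/216000 153577/32400

Answer: 451577/90000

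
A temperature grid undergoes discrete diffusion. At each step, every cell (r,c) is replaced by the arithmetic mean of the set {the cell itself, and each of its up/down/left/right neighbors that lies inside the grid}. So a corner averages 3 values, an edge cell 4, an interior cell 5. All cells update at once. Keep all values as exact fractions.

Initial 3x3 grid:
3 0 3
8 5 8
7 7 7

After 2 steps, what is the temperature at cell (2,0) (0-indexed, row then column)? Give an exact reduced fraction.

Step 1: cell (2,0) = 22/3
Step 2: cell (2,0) = 235/36
Full grid after step 2:
  73/18 941/240 73/18
  447/80 527/100 447/80
  235/36 803/120 235/36

Answer: 235/36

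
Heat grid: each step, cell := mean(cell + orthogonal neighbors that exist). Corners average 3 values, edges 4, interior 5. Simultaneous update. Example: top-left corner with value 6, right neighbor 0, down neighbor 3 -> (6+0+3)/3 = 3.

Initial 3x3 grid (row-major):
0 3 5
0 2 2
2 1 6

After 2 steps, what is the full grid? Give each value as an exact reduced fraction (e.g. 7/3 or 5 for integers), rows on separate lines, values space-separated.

Answer: 3/2 253/120 115/36
23/20 58/25 701/240
19/12 167/80 19/6

Derivation:
After step 1:
  1 5/2 10/3
  1 8/5 15/4
  1 11/4 3
After step 2:
  3/2 253/120 115/36
  23/20 58/25 701/240
  19/12 167/80 19/6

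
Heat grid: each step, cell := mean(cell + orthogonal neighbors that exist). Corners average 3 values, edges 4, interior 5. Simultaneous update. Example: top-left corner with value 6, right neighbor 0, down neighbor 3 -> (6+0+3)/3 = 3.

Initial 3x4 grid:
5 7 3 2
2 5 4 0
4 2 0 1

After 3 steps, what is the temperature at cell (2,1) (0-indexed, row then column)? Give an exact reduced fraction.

Step 1: cell (2,1) = 11/4
Step 2: cell (2,1) = 67/24
Step 3: cell (2,1) = 1279/450
Full grid after step 3:
  461/108 7141/1800 5821/1800 5239/2160
  6821/1800 10471/3000 5209/2000 3227/1600
  703/216 1279/450 487/225 3329/2160

Answer: 1279/450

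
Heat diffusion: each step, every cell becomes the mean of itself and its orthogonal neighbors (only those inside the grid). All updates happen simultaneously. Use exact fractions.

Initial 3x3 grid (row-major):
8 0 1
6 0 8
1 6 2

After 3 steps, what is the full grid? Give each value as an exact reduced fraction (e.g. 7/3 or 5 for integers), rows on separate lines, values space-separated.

Answer: 101/27 1829/576 119/36
227/64 221/60 1855/576
209/54 1997/576 403/108

Derivation:
After step 1:
  14/3 9/4 3
  15/4 4 11/4
  13/3 9/4 16/3
After step 2:
  32/9 167/48 8/3
  67/16 3 181/48
  31/9 191/48 31/9
After step 3:
  101/27 1829/576 119/36
  227/64 221/60 1855/576
  209/54 1997/576 403/108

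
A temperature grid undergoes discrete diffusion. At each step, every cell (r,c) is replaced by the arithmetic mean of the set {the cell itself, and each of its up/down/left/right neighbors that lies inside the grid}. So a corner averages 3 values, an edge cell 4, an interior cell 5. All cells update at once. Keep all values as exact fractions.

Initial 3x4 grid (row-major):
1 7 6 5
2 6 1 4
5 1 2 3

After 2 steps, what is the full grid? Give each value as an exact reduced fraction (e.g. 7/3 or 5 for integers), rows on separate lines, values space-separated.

Answer: 71/18 989/240 371/80 13/3
129/40 96/25 339/100 301/80
29/9 679/240 241/80 8/3

Derivation:
After step 1:
  10/3 5 19/4 5
  7/2 17/5 19/5 13/4
  8/3 7/2 7/4 3
After step 2:
  71/18 989/240 371/80 13/3
  129/40 96/25 339/100 301/80
  29/9 679/240 241/80 8/3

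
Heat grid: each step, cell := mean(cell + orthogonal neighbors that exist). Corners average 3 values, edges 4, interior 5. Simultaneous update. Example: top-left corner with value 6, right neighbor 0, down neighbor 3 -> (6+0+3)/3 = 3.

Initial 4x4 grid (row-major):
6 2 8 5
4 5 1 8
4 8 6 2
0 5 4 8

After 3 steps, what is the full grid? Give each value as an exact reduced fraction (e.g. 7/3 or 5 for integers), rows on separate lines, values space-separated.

After step 1:
  4 21/4 4 7
  19/4 4 28/5 4
  4 28/5 21/5 6
  3 17/4 23/4 14/3
After step 2:
  14/3 69/16 437/80 5
  67/16 126/25 109/25 113/20
  347/80 441/100 543/100 283/60
  15/4 93/20 283/60 197/36
After step 3:
  79/18 11689/2400 3827/800 1289/240
  10939/2400 2231/500 10377/2000 2959/600
  3337/800 9547/2000 709/150 9571/1800
  1019/240 2629/600 9121/1800 2683/540

Answer: 79/18 11689/2400 3827/800 1289/240
10939/2400 2231/500 10377/2000 2959/600
3337/800 9547/2000 709/150 9571/1800
1019/240 2629/600 9121/1800 2683/540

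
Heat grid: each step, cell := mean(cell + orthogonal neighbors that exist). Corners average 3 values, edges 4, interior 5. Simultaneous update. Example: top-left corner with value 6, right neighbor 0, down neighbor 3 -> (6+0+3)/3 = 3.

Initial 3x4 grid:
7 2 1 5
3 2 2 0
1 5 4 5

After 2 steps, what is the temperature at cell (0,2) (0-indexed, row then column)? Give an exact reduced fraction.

Answer: 93/40

Derivation:
Step 1: cell (0,2) = 5/2
Step 2: cell (0,2) = 93/40
Full grid after step 2:
  41/12 123/40 93/40 5/2
  261/80 277/100 141/50 49/20
  37/12 16/5 59/20 10/3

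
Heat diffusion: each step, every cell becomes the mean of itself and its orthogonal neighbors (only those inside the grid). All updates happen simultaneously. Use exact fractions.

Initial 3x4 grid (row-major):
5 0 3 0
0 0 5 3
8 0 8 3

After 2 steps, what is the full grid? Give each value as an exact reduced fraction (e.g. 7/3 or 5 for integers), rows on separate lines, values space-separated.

After step 1:
  5/3 2 2 2
  13/4 1 19/5 11/4
  8/3 4 4 14/3
After step 2:
  83/36 5/3 49/20 9/4
  103/48 281/100 271/100 793/240
  119/36 35/12 247/60 137/36

Answer: 83/36 5/3 49/20 9/4
103/48 281/100 271/100 793/240
119/36 35/12 247/60 137/36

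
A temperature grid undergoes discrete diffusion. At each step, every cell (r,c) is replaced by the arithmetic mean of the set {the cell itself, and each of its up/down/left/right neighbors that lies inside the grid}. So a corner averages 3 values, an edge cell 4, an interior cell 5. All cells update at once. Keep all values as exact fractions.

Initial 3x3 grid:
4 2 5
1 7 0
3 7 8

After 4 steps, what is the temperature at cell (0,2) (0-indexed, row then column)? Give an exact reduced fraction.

Step 1: cell (0,2) = 7/3
Step 2: cell (0,2) = 71/18
Step 3: cell (0,2) = 3967/1080
Step 4: cell (0,2) = 257909/64800
Full grid after step 4:
  479743/129600 1587053/432000 257909/64800
  1105327/288000 753911/180000 450607/108000
  69721/16200 3773731/864000 200081/43200

Answer: 257909/64800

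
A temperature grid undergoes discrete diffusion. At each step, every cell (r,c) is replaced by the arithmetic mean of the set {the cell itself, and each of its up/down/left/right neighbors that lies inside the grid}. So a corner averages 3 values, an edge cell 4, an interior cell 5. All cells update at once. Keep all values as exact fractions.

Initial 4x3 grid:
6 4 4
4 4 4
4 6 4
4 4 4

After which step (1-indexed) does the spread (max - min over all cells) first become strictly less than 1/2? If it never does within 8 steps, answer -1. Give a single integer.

Step 1: max=14/3, min=4, spread=2/3
Step 2: max=41/9, min=25/6, spread=7/18
  -> spread < 1/2 first at step 2
Step 3: max=4847/1080, min=5093/1200, spread=2633/10800
Step 4: max=239479/54000, min=154261/36000, spread=647/4320
Step 5: max=17166617/3888000, min=5570539/1296000, spread=455/3888
Step 6: max=1024744603/233280000, min=335379101/77760000, spread=186073/2332800
Step 7: max=61348037177/13996800000, min=20143818559/4665600000, spread=1833163/27993600
Step 8: max=3672607033243/839808000000, min=1210734609581/279936000000, spread=80806409/1679616000

Answer: 2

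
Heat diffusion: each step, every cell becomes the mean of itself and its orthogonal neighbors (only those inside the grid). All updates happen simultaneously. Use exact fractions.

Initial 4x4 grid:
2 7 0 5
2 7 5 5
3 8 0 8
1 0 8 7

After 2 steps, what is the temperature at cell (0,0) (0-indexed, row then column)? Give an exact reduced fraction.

Step 1: cell (0,0) = 11/3
Step 2: cell (0,0) = 67/18
Full grid after step 2:
  67/18 1063/240 899/240 40/9
  247/60 203/50 5 1049/240
  179/60 459/100 431/100 1453/240
  109/36 97/30 161/30 197/36

Answer: 67/18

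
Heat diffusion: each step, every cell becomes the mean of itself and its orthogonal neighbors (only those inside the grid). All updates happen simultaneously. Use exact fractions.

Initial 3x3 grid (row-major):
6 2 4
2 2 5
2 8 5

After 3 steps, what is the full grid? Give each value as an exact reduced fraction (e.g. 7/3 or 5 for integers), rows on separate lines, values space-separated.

Answer: 3739/1080 2857/800 4199/1080
3211/900 7879/2000 7447/1800
2831/720 6689/1600 3271/720

Derivation:
After step 1:
  10/3 7/2 11/3
  3 19/5 4
  4 17/4 6
After step 2:
  59/18 143/40 67/18
  53/15 371/100 131/30
  15/4 361/80 19/4
After step 3:
  3739/1080 2857/800 4199/1080
  3211/900 7879/2000 7447/1800
  2831/720 6689/1600 3271/720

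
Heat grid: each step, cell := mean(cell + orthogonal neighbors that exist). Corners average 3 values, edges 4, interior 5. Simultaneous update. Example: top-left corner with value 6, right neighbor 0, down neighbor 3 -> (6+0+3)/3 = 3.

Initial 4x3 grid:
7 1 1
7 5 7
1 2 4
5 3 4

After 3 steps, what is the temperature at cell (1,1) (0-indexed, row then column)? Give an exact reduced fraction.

Answer: 8119/2000

Derivation:
Step 1: cell (1,1) = 22/5
Step 2: cell (1,1) = 403/100
Step 3: cell (1,1) = 8119/2000
Full grid after step 3:
  347/80 9653/2400 173/45
  3351/800 8119/2000 769/200
  9253/2400 22297/6000 13817/3600
  499/144 25729/7200 98/27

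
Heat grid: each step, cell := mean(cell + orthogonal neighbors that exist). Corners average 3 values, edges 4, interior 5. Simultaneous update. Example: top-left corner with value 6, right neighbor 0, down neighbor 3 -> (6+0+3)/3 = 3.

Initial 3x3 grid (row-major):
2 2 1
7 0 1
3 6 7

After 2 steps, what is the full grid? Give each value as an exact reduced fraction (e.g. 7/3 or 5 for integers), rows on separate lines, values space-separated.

After step 1:
  11/3 5/4 4/3
  3 16/5 9/4
  16/3 4 14/3
After step 2:
  95/36 189/80 29/18
  19/5 137/50 229/80
  37/9 43/10 131/36

Answer: 95/36 189/80 29/18
19/5 137/50 229/80
37/9 43/10 131/36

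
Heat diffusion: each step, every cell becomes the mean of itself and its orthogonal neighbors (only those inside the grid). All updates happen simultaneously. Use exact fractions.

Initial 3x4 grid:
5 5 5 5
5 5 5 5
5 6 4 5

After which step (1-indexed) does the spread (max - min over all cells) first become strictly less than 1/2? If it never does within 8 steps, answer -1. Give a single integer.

Answer: 2

Derivation:
Step 1: max=16/3, min=14/3, spread=2/3
Step 2: max=77/15, min=73/15, spread=4/15
  -> spread < 1/2 first at step 2
Step 3: max=692/135, min=658/135, spread=34/135
Step 4: max=54841/10800, min=53159/10800, spread=841/5400
Step 5: max=61547/12150, min=59953/12150, spread=797/6075
Step 6: max=39266393/7776000, min=38493607/7776000, spread=386393/3888000
Step 7: max=352732223/69984000, min=347107777/69984000, spread=2812223/34992000
Step 8: max=28180517629/5598720000, min=27806682371/5598720000, spread=186917629/2799360000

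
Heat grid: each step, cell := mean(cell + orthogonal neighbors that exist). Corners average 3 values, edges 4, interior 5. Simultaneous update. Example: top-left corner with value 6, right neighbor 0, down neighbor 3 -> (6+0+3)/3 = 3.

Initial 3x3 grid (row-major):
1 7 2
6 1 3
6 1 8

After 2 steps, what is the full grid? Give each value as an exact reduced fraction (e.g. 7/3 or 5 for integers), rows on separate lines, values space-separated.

Answer: 131/36 901/240 41/12
161/40 347/100 151/40
71/18 239/60 23/6

Derivation:
After step 1:
  14/3 11/4 4
  7/2 18/5 7/2
  13/3 4 4
After step 2:
  131/36 901/240 41/12
  161/40 347/100 151/40
  71/18 239/60 23/6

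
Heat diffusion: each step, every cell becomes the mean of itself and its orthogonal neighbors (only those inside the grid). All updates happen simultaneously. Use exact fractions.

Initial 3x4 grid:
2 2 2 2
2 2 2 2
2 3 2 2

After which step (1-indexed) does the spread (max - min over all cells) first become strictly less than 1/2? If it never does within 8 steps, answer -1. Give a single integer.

Answer: 1

Derivation:
Step 1: max=7/3, min=2, spread=1/3
  -> spread < 1/2 first at step 1
Step 2: max=271/120, min=2, spread=31/120
Step 3: max=2371/1080, min=2, spread=211/1080
Step 4: max=232897/108000, min=3647/1800, spread=14077/108000
Step 5: max=2084407/972000, min=219683/108000, spread=5363/48600
Step 6: max=62060809/29160000, min=122869/60000, spread=93859/1166400
Step 7: max=3709474481/1749600000, min=199736467/97200000, spread=4568723/69984000
Step 8: max=221732435629/104976000000, min=6013618889/2916000000, spread=8387449/167961600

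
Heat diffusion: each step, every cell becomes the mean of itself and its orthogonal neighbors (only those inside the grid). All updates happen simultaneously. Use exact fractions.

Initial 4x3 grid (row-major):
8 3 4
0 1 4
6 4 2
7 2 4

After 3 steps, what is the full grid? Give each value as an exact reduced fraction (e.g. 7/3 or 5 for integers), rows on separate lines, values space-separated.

Answer: 484/135 6251/1800 7189/2160
3263/900 20027/6000 22879/7200
4649/1200 10421/3000 23419/7200
587/144 54653/14400 733/216

Derivation:
After step 1:
  11/3 4 11/3
  15/4 12/5 11/4
  17/4 3 7/2
  5 17/4 8/3
After step 2:
  137/36 103/30 125/36
  211/60 159/50 739/240
  4 87/25 143/48
  9/2 179/48 125/36
After step 3:
  484/135 6251/1800 7189/2160
  3263/900 20027/6000 22879/7200
  4649/1200 10421/3000 23419/7200
  587/144 54653/14400 733/216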